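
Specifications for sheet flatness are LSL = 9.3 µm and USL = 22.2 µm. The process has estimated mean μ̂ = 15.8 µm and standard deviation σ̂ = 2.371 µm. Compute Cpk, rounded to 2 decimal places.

0.90

Cpu = (USL − μ̂) / (3σ̂) = (22.2 − 15.8) / (3 × 2.371) = 0.8998; Cpl = (μ̂ − LSL) / (3σ̂) = (15.8 − 9.3) / (3 × 2.371) = 0.9138; Cpk = min(Cpu, Cpl) = 0.8998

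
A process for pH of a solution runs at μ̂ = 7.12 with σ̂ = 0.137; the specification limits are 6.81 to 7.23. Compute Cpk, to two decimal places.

0.27

Cpu = (USL − μ̂) / (3σ̂) = (7.23 − 7.12) / (3 × 0.137) = 0.2676; Cpl = (μ̂ − LSL) / (3σ̂) = (7.12 − 6.81) / (3 × 0.137) = 0.7543; Cpk = min(Cpu, Cpl) = 0.2676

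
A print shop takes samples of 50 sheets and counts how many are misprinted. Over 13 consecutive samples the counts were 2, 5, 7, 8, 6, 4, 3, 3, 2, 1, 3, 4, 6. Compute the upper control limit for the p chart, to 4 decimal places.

p̄ = Σdᵢ / (k·n) = 54 / (13 × 50) = 0.08308
UCL = p̄ + 3·√(p̄(1−p̄)/n) = 0.08308 + 3 × √(0.08308×0.91692/50) = 0.08308 + 3 × 0.03903 = 0.20017

0.2002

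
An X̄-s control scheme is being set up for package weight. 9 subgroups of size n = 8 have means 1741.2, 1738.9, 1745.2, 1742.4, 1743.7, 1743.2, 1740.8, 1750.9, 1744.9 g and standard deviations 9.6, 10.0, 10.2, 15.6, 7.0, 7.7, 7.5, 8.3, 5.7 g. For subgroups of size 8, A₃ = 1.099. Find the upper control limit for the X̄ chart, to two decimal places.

X̄̄ = (1741.2 + 1738.9 + 1745.2 + 1742.4 + 1743.7 + 1743.2 + 1740.8 + 1750.9 + 1744.9) / 9 = 1743.4667
s̄ = (9.6 + 10.0 + 10.2 + 15.6 + 7.0 + 7.7 + 7.5 + 8.3 + 5.7) / 9 = 9.0667
UCL = X̄̄ + A₃·s̄ = 1743.4667 + 1.099 × 9.0667 = 1753.4309

1753.43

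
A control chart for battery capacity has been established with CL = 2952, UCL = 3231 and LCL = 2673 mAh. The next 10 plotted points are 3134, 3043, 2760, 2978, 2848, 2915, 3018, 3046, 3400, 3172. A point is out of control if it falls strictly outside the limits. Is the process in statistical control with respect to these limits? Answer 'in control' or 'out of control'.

Compare each point to [2673, 3231]: sample 9 = 3400 > UCL.

out of control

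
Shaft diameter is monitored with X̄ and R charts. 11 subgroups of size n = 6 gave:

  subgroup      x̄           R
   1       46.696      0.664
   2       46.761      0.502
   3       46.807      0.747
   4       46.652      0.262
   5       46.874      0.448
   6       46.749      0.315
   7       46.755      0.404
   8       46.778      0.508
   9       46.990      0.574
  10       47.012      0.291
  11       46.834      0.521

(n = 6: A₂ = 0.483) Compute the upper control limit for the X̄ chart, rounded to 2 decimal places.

47.04

X̄̄ = (46.696 + 46.761 + 46.807 + 46.652 + 46.874 + 46.749 + 46.755 + 46.778 + 46.990 + 47.012 + 46.834) / 11 = 514.9080 / 11 = 46.8098
R̄ = (0.664 + 0.502 + 0.747 + 0.262 + 0.448 + 0.315 + 0.404 + 0.508 + 0.574 + 0.291 + 0.521) / 11 = 5.2360 / 11 = 0.4760
UCL = X̄̄ + A₂·R̄ = 46.8098 + 0.483 × 0.4760 = 47.0397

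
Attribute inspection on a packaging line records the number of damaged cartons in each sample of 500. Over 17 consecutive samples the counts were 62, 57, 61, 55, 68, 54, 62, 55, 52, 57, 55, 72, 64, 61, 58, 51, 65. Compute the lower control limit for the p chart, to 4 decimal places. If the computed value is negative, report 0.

p̄ = Σdᵢ / (k·n) = 1009 / (17 × 500) = 0.11871
LCL = p̄ − 3·√(p̄(1−p̄)/n) = 0.11871 − 3 × 0.01446 = 0.07531

0.0753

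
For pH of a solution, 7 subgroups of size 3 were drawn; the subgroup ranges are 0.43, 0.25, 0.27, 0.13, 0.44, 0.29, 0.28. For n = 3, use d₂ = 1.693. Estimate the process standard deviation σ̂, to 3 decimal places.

R̄ = (0.43 + 0.25 + 0.27 + 0.13 + 0.44 + 0.29 + 0.28) / 7 = 0.2986
σ̂ = R̄ / d₂ = 0.2986 / 1.693 = 0.1764

0.176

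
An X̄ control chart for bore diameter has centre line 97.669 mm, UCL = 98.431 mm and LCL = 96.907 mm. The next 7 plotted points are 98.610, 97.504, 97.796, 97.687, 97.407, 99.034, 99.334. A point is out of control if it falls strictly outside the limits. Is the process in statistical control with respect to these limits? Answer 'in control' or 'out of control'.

Compare each point to [96.907, 98.431]: sample 1 = 98.610 > UCL; sample 6 = 99.034 > UCL; sample 7 = 99.334 > UCL.

out of control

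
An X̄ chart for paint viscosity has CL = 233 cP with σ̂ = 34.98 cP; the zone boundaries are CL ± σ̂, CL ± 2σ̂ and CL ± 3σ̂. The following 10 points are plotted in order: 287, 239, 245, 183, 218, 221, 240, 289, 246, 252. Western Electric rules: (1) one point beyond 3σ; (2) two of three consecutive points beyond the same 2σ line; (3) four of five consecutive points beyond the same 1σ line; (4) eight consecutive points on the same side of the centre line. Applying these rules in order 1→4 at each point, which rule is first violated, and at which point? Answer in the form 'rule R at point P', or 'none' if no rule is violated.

none

Zone of each point (C = within 1σ̂, B = 1σ̂–2σ̂, A = 2σ̂–3σ̂, * = beyond 3σ̂; sign = side of CL): 1:+B, 2:+C, 3:+C, 4:-B, 5:-C, 6:-C, 7:+C, 8:+B, 9:+C, 10:+C
No rule fires across all 10 points.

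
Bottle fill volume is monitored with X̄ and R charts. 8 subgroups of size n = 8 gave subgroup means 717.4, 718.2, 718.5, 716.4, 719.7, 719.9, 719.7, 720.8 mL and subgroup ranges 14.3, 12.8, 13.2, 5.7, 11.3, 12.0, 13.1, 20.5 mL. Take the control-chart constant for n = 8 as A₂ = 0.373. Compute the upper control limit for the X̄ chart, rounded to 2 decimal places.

723.62

X̄̄ = (717.4 + 718.2 + 718.5 + 716.4 + 719.7 + 719.9 + 719.7 + 720.8) / 8 = 5750.6000 / 8 = 718.8250
R̄ = (14.3 + 12.8 + 13.2 + 5.7 + 11.3 + 12.0 + 13.1 + 20.5) / 8 = 102.9000 / 8 = 12.8625
UCL = X̄̄ + A₂·R̄ = 718.8250 + 0.373 × 12.8625 = 723.6227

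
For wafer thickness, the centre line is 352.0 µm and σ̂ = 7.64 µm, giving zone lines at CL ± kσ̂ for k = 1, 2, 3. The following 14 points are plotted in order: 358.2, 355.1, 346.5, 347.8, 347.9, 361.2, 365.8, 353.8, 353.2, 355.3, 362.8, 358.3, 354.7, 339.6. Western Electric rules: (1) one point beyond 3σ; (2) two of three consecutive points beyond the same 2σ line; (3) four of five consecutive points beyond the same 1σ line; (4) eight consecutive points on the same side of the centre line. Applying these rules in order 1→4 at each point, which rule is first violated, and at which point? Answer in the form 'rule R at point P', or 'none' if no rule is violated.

rule 4 at point 13

Zone of each point (C = within 1σ̂, B = 1σ̂–2σ̂, A = 2σ̂–3σ̂, * = beyond 3σ̂; sign = side of CL): 1:+C, 2:+C, 3:-C, 4:-C, 5:-C, 6:+B, 7:+B, 8:+C, 9:+C, 10:+C, 11:+B, 12:+C, 13:+C, 14:-B
Rule 4 (eight consecutive points on the same side of the centre line) is satisfied at point 13.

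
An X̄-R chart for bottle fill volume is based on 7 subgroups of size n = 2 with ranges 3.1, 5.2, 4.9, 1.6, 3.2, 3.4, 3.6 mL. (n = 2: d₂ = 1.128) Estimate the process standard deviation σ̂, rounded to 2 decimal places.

3.17

R̄ = (3.1 + 5.2 + 4.9 + 1.6 + 3.2 + 3.4 + 3.6) / 7 = 3.5714
σ̂ = R̄ / d₂ = 3.5714 / 1.128 = 3.1662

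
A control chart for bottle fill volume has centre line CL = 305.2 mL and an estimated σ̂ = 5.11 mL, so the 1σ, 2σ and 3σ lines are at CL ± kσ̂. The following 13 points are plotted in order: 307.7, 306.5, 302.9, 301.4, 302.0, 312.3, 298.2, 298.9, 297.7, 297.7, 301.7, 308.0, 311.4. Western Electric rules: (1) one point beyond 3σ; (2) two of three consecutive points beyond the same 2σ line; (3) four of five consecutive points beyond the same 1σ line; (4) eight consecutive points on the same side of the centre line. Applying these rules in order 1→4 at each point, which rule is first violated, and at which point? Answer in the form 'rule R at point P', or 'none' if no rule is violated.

rule 3 at point 10

Zone of each point (C = within 1σ̂, B = 1σ̂–2σ̂, A = 2σ̂–3σ̂, * = beyond 3σ̂; sign = side of CL): 1:+C, 2:+C, 3:-C, 4:-C, 5:-C, 6:+B, 7:-B, 8:-B, 9:-B, 10:-B, 11:-C, 12:+C, 13:+B
Rule 3 (four of five consecutive points beyond the same 1σ limit) is satisfied at point 10.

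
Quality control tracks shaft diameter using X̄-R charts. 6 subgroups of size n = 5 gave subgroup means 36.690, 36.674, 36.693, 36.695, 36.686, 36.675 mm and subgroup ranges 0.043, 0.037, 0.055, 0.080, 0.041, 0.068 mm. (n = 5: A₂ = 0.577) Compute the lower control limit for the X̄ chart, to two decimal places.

36.65

X̄̄ = (36.690 + 36.674 + 36.693 + 36.695 + 36.686 + 36.675) / 6 = 220.1130 / 6 = 36.6855
R̄ = (0.043 + 0.037 + 0.055 + 0.080 + 0.041 + 0.068) / 6 = 0.3240 / 6 = 0.0540
LCL = X̄̄ − A₂·R̄ = 36.6855 − 0.577 × 0.0540 = 36.6543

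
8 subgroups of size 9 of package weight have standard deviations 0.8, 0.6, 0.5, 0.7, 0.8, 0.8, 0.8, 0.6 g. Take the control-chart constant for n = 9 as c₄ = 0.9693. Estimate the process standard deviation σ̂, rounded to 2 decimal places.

0.72

s̄ = (0.8 + 0.6 + 0.5 + 0.7 + 0.8 + 0.8 + 0.8 + 0.6) / 8 = 0.7000
σ̂ = s̄ / c₄ = 0.7000 / 0.9693 = 0.7222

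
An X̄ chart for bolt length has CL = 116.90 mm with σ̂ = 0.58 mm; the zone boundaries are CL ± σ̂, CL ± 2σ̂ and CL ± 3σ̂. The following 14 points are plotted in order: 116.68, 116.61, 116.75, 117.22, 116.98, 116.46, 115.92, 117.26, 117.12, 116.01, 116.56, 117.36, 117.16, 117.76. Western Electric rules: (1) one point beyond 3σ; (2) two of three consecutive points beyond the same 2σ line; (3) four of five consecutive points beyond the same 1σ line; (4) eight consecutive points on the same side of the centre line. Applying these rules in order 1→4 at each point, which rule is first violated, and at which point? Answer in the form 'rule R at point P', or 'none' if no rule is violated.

Zone of each point (C = within 1σ̂, B = 1σ̂–2σ̂, A = 2σ̂–3σ̂, * = beyond 3σ̂; sign = side of CL): 1:-C, 2:-C, 3:-C, 4:+C, 5:+C, 6:-C, 7:-B, 8:+C, 9:+C, 10:-B, 11:-C, 12:+C, 13:+C, 14:+B
No rule fires across all 14 points.

none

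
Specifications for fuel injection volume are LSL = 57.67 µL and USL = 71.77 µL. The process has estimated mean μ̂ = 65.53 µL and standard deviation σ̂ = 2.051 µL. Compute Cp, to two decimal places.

1.15

Cp = (USL − LSL) / (6σ̂) = (71.77 − 57.67) / (6 × 2.051) = 14.1000 / 12.3060 = 1.1458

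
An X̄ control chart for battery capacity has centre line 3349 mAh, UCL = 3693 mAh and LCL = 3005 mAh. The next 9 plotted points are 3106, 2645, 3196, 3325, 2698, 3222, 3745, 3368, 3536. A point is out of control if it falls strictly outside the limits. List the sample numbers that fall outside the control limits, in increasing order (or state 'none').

Compare each point to [3005, 3693]: sample 2 = 2645 < LCL; sample 5 = 2698 < LCL; sample 7 = 3745 > UCL.

2, 5, 7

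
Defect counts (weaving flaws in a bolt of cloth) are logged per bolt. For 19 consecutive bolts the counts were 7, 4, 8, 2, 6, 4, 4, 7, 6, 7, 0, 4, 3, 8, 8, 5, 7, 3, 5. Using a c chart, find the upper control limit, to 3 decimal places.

c̄ = (7 + 4 + 8 + 2 + 6 + 4 + 4 + 7 + 6 + 7 + 0 + 4 + 3 + 8 + 8 + 5 + 7 + 3 + 5) / 19 = 98 / 19 = 5.1579
UCL = c̄ + 3√c̄ = 5.1579 + 3 × √5.1579 = 5.1579 + 3 × 2.2711 = 11.9712

11.971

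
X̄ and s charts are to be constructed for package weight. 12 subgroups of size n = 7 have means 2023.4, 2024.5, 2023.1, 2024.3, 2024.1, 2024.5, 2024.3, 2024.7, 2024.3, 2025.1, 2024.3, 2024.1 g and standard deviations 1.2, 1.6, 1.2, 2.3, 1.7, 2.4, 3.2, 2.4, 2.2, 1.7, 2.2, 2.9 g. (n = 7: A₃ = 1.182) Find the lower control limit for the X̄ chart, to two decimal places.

X̄̄ = (2023.4 + 2024.5 + 2023.1 + 2024.3 + 2024.1 + 2024.5 + 2024.3 + 2024.7 + 2024.3 + 2025.1 + 2024.3 + 2024.1) / 12 = 2024.2250
s̄ = (1.2 + 1.6 + 1.2 + 2.3 + 1.7 + 2.4 + 3.2 + 2.4 + 2.2 + 1.7 + 2.2 + 2.9) / 12 = 2.0833
LCL = X̄̄ − A₃·s̄ = 2024.2250 − 1.182 × 2.0833 = 2021.7625

2021.76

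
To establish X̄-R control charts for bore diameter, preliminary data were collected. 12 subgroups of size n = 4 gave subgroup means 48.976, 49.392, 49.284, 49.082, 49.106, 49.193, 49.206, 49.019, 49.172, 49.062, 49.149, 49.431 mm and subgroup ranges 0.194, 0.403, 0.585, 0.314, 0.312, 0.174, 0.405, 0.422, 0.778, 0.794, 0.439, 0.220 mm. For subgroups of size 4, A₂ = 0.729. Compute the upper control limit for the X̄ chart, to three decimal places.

X̄̄ = (48.976 + 49.392 + 49.284 + 49.082 + 49.106 + 49.193 + 49.206 + 49.019 + 49.172 + 49.062 + 49.149 + 49.431) / 12 = 590.0720 / 12 = 49.1727
R̄ = (0.194 + 0.403 + 0.585 + 0.314 + 0.312 + 0.174 + 0.405 + 0.422 + 0.778 + 0.794 + 0.439 + 0.220) / 12 = 5.0400 / 12 = 0.4200
UCL = X̄̄ + A₂·R̄ = 49.1727 + 0.729 × 0.4200 = 49.4788

49.479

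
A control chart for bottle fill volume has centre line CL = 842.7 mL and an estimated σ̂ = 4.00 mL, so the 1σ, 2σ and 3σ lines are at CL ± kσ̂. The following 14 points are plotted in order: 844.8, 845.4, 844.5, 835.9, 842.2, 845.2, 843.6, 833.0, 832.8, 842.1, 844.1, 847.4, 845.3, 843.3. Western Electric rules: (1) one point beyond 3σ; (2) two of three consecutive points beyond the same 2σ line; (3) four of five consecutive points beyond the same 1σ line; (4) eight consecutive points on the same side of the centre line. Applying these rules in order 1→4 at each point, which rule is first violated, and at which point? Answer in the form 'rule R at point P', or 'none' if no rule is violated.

Zone of each point (C = within 1σ̂, B = 1σ̂–2σ̂, A = 2σ̂–3σ̂, * = beyond 3σ̂; sign = side of CL): 1:+C, 2:+C, 3:+C, 4:-B, 5:-C, 6:+C, 7:+C, 8:-A, 9:-A, 10:-C, 11:+C, 12:+B, 13:+C, 14:+C
Rule 2 (two of three consecutive points beyond the same 2σ limit) is satisfied at point 9.

rule 2 at point 9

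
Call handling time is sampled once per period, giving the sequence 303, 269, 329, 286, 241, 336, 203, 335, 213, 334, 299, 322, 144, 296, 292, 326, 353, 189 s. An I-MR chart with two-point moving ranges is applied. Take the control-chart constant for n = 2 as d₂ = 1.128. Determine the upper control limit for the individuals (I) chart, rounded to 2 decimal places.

X̄ = (303 + 269 + 329 + 286 + 241 + 336 + 203 + 335 + 213 + 334 + 299 + 322 + 144 + 296 + 292 + 326 + 353 + 189) / 18 = 281.6667
Moving ranges: 34, 60, 43, 45, 95, 133, 132, 122, 121, 35, 23, 178, 152, 4, 34, 27, 164; M̄R̄ = 1402.0000 / 17 = 82.4706
UCL = X̄ + 3·M̄R̄/d₂ = 281.6667 + 3 × 82.4706 / 1.128 = 501.0033

501.00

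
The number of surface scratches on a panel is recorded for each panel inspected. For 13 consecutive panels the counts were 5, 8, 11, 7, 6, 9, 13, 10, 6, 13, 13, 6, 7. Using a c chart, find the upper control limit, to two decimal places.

c̄ = (5 + 8 + 11 + 7 + 6 + 9 + 13 + 10 + 6 + 13 + 13 + 6 + 7) / 13 = 114 / 13 = 8.7692
UCL = c̄ + 3√c̄ = 8.7692 + 3 × √8.7692 = 8.7692 + 3 × 2.9613 = 17.6531

17.65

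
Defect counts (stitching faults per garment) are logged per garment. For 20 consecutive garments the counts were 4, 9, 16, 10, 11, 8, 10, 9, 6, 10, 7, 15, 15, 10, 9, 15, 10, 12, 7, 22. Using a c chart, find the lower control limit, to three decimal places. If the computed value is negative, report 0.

c̄ = (4 + 9 + 16 + 10 + 11 + 8 + 10 + 9 + 6 + 10 + 7 + 15 + 15 + 10 + 9 + 15 + 10 + 12 + 7 + 22) / 20 = 215 / 20 = 10.7500
LCL = c̄ − 3√c̄ = 10.7500 − 3 × 3.2787 = 0.9138

0.914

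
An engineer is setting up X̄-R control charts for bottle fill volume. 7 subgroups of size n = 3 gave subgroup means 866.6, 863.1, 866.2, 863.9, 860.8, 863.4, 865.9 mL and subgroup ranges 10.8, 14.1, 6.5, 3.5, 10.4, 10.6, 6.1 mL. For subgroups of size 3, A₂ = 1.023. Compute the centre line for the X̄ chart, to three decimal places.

X̄̄ = (866.6 + 863.1 + 866.2 + 863.9 + 860.8 + 863.4 + 865.9) / 7 = 6049.9000 / 7 = 864.2714
CL = X̄̄ = 864.2714

864.271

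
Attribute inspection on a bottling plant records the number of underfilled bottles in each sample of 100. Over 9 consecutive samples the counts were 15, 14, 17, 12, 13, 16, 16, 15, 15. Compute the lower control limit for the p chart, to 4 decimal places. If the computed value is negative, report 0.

0.0413

p̄ = Σdᵢ / (k·n) = 133 / (9 × 100) = 0.14778
LCL = p̄ − 3·√(p̄(1−p̄)/n) = 0.14778 − 3 × 0.03549 = 0.04131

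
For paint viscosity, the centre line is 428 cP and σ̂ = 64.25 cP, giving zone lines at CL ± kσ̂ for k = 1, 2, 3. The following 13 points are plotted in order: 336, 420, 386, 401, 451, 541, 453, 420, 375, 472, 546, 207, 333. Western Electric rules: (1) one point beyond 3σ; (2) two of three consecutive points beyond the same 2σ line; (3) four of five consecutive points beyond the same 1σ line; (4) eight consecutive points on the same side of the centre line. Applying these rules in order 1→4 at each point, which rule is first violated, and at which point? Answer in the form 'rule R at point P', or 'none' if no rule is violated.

Zone of each point (C = within 1σ̂, B = 1σ̂–2σ̂, A = 2σ̂–3σ̂, * = beyond 3σ̂; sign = side of CL): 1:-B, 2:-C, 3:-C, 4:-C, 5:+C, 6:+B, 7:+C, 8:-C, 9:-C, 10:+C, 11:+B, 12:-*, 13:-B
Rule 1 (one point beyond the 3σ limits) is satisfied at point 12.

rule 1 at point 12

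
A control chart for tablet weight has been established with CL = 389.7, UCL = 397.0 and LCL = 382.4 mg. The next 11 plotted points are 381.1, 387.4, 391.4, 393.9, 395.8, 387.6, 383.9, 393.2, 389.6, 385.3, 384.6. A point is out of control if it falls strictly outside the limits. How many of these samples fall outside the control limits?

Compare each point to [382.4, 397.0]: sample 1 = 381.1 < LCL.

1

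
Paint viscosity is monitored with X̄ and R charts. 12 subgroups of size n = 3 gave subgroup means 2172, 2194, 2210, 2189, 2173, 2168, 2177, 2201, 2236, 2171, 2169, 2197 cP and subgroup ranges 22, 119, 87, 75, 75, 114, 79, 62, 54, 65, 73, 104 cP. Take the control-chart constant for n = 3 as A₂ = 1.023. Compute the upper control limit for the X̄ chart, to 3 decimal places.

X̄̄ = (2172 + 2194 + 2210 + 2189 + 2173 + 2168 + 2177 + 2201 + 2236 + 2171 + 2169 + 2197) / 12 = 26257.0000 / 12 = 2188.0833
R̄ = (22 + 119 + 87 + 75 + 75 + 114 + 79 + 62 + 54 + 65 + 73 + 104) / 12 = 929.0000 / 12 = 77.4167
UCL = X̄̄ + A₂·R̄ = 2188.0833 + 1.023 × 77.4167 = 2267.2806

2267.281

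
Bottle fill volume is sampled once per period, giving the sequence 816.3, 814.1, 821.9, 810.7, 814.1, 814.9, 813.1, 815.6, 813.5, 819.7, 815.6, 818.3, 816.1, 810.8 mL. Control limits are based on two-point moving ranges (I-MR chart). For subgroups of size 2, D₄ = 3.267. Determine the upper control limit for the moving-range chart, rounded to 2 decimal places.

13.14

Moving ranges: 2.2, 7.8, 11.2, 3.4, 0.8, 1.8, 2.5, 2.1, 6.2, 4.1, 2.7, 2.2, 5.3; M̄R̄ = 52.3000 / 13 = 4.0231
UCL_MR = D₄·M̄R̄ = 3.267 × 4.0231 = 13.1434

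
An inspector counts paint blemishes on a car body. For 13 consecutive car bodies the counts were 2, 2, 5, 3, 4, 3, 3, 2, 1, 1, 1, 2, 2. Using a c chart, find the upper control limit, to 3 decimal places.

c̄ = (2 + 2 + 5 + 3 + 4 + 3 + 3 + 2 + 1 + 1 + 1 + 2 + 2) / 13 = 31 / 13 = 2.3846
UCL = c̄ + 3√c̄ = 2.3846 + 3 × √2.3846 = 2.3846 + 3 × 1.5442 = 7.0173

7.017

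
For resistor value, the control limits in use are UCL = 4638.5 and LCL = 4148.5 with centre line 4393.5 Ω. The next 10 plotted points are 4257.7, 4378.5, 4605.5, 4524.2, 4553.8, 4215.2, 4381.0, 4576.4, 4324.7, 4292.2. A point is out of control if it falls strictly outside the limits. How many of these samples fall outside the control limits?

All 10 points lie within [4148.5, 4638.5].

0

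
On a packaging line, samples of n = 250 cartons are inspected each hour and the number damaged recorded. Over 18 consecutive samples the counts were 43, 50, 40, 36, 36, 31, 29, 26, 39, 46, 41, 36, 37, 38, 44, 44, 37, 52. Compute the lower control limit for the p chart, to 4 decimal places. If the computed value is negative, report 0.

p̄ = Σdᵢ / (k·n) = 705 / (18 × 250) = 0.15667
LCL = p̄ − 3·√(p̄(1−p̄)/n) = 0.15667 − 3 × 0.02299 = 0.08770

0.0877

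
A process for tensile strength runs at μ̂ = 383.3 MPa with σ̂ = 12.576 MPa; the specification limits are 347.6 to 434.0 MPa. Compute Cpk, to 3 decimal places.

0.946

Cpu = (USL − μ̂) / (3σ̂) = (434.0 − 383.3) / (3 × 12.576) = 1.3438; Cpl = (μ̂ − LSL) / (3σ̂) = (383.3 − 347.6) / (3 × 12.576) = 0.9462; Cpk = min(Cpu, Cpl) = 0.9462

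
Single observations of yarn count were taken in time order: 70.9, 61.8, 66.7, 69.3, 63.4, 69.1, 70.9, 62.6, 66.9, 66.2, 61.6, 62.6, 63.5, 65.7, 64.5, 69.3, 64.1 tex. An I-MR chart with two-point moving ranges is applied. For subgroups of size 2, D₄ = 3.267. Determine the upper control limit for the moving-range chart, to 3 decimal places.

12.905

Moving ranges: 9.1, 4.9, 2.6, 5.9, 5.7, 1.8, 8.3, 4.3, 0.7, 4.6, 1.0, 0.9, 2.2, 1.2, 4.8, 5.2; M̄R̄ = 63.2000 / 16 = 3.9500
UCL_MR = D₄·M̄R̄ = 3.267 × 3.9500 = 12.9047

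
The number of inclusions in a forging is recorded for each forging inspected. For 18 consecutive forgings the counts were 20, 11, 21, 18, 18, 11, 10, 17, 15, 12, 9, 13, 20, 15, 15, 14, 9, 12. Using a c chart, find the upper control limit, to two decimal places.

25.85

c̄ = (20 + 11 + 21 + 18 + 18 + 11 + 10 + 17 + 15 + 12 + 9 + 13 + 20 + 15 + 15 + 14 + 9 + 12) / 18 = 260 / 18 = 14.4444
UCL = c̄ + 3√c̄ = 14.4444 + 3 × √14.4444 = 14.4444 + 3 × 3.8006 = 25.8462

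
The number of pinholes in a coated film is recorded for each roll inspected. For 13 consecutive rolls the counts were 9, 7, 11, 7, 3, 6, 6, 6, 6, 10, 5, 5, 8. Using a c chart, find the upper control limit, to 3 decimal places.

14.696

c̄ = (9 + 7 + 11 + 7 + 3 + 6 + 6 + 6 + 6 + 10 + 5 + 5 + 8) / 13 = 89 / 13 = 6.8462
UCL = c̄ + 3√c̄ = 6.8462 + 3 × √6.8462 = 6.8462 + 3 × 2.6165 = 14.6957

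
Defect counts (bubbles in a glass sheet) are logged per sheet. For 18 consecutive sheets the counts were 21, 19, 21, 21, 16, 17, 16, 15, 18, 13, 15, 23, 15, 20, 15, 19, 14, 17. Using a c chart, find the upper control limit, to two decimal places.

30.05

c̄ = (21 + 19 + 21 + 21 + 16 + 17 + 16 + 15 + 18 + 13 + 15 + 23 + 15 + 20 + 15 + 19 + 14 + 17) / 18 = 315 / 18 = 17.5000
UCL = c̄ + 3√c̄ = 17.5000 + 3 × √17.5000 = 17.5000 + 3 × 4.1833 = 30.0499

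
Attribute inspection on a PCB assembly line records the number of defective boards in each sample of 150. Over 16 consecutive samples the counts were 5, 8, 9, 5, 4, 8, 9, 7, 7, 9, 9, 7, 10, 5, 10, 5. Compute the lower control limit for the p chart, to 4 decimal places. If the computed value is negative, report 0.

p̄ = Σdᵢ / (k·n) = 117 / (16 × 150) = 0.04875
LCL = p̄ − 3·√(p̄(1−p̄)/n) = 0.04875 − 3 × 0.01758 = -0.00400 → 0 (negative, so LCL = 0)

0.0000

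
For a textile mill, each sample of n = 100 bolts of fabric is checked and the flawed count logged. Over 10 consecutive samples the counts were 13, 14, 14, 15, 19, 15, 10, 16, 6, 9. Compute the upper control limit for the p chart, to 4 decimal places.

p̄ = Σdᵢ / (k·n) = 131 / (10 × 100) = 0.13100
UCL = p̄ + 3·√(p̄(1−p̄)/n) = 0.13100 + 3 × √(0.13100×0.86900/100) = 0.13100 + 3 × 0.03374 = 0.23222

0.2322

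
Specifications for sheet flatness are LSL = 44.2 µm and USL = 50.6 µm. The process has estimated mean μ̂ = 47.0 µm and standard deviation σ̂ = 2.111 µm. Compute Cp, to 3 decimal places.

0.505

Cp = (USL − LSL) / (6σ̂) = (50.6 − 44.2) / (6 × 2.111) = 6.4000 / 12.6660 = 0.5053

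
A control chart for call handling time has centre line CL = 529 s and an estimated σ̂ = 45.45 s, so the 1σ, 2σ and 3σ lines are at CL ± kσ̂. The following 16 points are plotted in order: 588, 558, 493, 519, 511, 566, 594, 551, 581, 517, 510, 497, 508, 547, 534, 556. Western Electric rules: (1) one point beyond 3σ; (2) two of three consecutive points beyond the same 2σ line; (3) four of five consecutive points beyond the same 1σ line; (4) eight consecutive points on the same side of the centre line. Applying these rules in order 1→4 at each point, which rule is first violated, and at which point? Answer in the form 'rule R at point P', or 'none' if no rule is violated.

Zone of each point (C = within 1σ̂, B = 1σ̂–2σ̂, A = 2σ̂–3σ̂, * = beyond 3σ̂; sign = side of CL): 1:+B, 2:+C, 3:-C, 4:-C, 5:-C, 6:+C, 7:+B, 8:+C, 9:+B, 10:-C, 11:-C, 12:-C, 13:-C, 14:+C, 15:+C, 16:+C
No rule fires across all 16 points.

none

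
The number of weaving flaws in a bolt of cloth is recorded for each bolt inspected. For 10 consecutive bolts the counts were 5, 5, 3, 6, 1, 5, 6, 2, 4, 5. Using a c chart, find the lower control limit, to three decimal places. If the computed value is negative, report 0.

c̄ = (5 + 5 + 3 + 6 + 1 + 5 + 6 + 2 + 4 + 5) / 10 = 42 / 10 = 4.2000
LCL = c̄ − 3√c̄ = 4.2000 − 3 × 2.0494 = -1.9482 → 0 (cannot be negative)

0.000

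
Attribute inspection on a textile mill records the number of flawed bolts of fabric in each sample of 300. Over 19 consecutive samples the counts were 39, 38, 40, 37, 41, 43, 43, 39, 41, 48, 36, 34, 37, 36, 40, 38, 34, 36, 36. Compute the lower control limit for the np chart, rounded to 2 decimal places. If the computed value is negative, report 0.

p̄ = Σdᵢ / (k·n) = 736 / (19 × 300) = 0.12912
LCL = np̄ − 3·√(np̄(1−p̄)) = 38.7368 − 3 × 5.8082 = 21.3123

21.31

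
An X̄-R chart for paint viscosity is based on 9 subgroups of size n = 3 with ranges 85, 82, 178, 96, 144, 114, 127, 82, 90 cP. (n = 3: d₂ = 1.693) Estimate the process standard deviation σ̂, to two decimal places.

R̄ = (85 + 82 + 178 + 96 + 144 + 114 + 127 + 82 + 90) / 9 = 110.8889
σ̂ = R̄ / d₂ = 110.8889 / 1.693 = 65.4985

65.50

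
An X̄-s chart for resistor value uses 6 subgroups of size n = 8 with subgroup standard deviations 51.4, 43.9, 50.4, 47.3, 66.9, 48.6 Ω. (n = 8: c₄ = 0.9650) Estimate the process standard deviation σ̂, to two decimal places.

53.28

s̄ = (51.4 + 43.9 + 50.4 + 47.3 + 66.9 + 48.6) / 6 = 51.4167
σ̂ = s̄ / c₄ = 51.4167 / 0.9650 = 53.2815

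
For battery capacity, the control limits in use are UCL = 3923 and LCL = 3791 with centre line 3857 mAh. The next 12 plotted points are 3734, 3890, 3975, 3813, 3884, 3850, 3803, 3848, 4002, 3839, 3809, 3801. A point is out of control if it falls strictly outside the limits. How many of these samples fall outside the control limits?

Compare each point to [3791, 3923]: sample 1 = 3734 < LCL; sample 3 = 3975 > UCL; sample 9 = 4002 > UCL.

3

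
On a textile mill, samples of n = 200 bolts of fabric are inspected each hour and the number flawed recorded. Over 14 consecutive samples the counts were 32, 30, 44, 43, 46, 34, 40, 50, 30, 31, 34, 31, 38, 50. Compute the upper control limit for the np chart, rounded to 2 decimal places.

54.73

p̄ = Σdᵢ / (k·n) = 533 / (14 × 200) = 0.19036
UCL = np̄ + 3·√(np̄(1−p̄)) = 38.0714 + 3 × √(38.0714×0.80964) = 38.0714 + 3 × 5.5520 = 54.7273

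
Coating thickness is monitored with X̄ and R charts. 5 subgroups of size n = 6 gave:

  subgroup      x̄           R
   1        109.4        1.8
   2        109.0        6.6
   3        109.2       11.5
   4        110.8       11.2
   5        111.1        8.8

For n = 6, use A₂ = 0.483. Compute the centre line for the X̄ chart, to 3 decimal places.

109.900

X̄̄ = (109.4 + 109.0 + 109.2 + 110.8 + 111.1) / 5 = 549.5000 / 5 = 109.9000
CL = X̄̄ = 109.9000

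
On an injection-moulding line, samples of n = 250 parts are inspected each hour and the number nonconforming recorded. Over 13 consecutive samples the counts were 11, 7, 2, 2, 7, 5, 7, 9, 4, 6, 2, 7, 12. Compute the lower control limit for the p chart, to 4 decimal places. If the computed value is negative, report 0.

0.0000

p̄ = Σdᵢ / (k·n) = 81 / (13 × 250) = 0.02492
LCL = p̄ − 3·√(p̄(1−p̄)/n) = 0.02492 − 3 × 0.00986 = -0.00466 → 0 (negative, so LCL = 0)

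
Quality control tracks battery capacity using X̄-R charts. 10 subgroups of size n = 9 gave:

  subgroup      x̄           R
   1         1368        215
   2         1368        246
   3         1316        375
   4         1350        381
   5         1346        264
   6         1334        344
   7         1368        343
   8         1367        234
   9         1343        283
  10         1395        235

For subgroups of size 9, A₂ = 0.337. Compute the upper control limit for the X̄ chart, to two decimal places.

X̄̄ = (1368 + 1368 + 1316 + 1350 + 1346 + 1334 + 1368 + 1367 + 1343 + 1395) / 10 = 13555.0000 / 10 = 1355.5000
R̄ = (215 + 246 + 375 + 381 + 264 + 344 + 343 + 234 + 283 + 235) / 10 = 2920.0000 / 10 = 292.0000
UCL = X̄̄ + A₂·R̄ = 1355.5000 + 0.337 × 292.0000 = 1453.9040

1453.90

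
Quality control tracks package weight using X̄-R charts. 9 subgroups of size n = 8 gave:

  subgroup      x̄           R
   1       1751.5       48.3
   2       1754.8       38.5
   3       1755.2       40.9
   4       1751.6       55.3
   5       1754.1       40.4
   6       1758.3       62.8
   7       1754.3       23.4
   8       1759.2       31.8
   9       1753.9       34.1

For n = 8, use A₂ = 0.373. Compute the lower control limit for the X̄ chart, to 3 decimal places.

1739.204

X̄̄ = (1751.5 + 1754.8 + 1755.2 + 1751.6 + 1754.1 + 1758.3 + 1754.3 + 1759.2 + 1753.9) / 9 = 15792.9000 / 9 = 1754.7667
R̄ = (48.3 + 38.5 + 40.9 + 55.3 + 40.4 + 62.8 + 23.4 + 31.8 + 34.1) / 9 = 375.5000 / 9 = 41.7222
LCL = X̄̄ − A₂·R̄ = 1754.7667 − 0.373 × 41.7222 = 1739.2043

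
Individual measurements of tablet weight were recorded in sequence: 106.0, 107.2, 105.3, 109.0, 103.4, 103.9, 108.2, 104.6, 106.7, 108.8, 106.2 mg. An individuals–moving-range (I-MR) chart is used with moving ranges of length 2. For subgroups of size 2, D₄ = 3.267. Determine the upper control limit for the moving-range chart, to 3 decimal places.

9.017

Moving ranges: 1.2, 1.9, 3.7, 5.6, 0.5, 4.3, 3.6, 2.1, 2.1, 2.6; M̄R̄ = 27.6000 / 10 = 2.7600
UCL_MR = D₄·M̄R̄ = 3.267 × 2.7600 = 9.0169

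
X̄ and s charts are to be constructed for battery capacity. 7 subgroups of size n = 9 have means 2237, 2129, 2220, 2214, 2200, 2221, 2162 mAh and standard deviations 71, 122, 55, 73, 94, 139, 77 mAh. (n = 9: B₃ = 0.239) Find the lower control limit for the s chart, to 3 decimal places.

21.544

s̄ = (71 + 122 + 55 + 73 + 94 + 139 + 77) / 7 = 90.1429
LCL_s = B₃·s̄ = 0.239 × 90.1429 = 21.5441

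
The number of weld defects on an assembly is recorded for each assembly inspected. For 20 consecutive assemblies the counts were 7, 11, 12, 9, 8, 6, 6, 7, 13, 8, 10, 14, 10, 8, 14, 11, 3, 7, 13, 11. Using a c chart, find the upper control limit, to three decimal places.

c̄ = (7 + 11 + 12 + 9 + 8 + 6 + 6 + 7 + 13 + 8 + 10 + 14 + 10 + 8 + 14 + 11 + 3 + 7 + 13 + 11) / 20 = 188 / 20 = 9.4000
UCL = c̄ + 3√c̄ = 9.4000 + 3 × √9.4000 = 9.4000 + 3 × 3.0659 = 18.5978

18.598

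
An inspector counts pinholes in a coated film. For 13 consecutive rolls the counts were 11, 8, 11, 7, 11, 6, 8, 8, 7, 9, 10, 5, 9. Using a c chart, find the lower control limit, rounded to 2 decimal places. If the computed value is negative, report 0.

0.00

c̄ = (11 + 8 + 11 + 7 + 11 + 6 + 8 + 8 + 7 + 9 + 10 + 5 + 9) / 13 = 110 / 13 = 8.4615
LCL = c̄ − 3√c̄ = 8.4615 − 3 × 2.9089 = -0.2651 → 0 (cannot be negative)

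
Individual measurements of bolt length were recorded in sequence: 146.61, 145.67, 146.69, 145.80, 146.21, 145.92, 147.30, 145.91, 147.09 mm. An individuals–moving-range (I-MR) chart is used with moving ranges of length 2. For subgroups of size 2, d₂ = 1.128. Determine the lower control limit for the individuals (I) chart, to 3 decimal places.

X̄ = (146.61 + 145.67 + 146.69 + 145.80 + 146.21 + 145.92 + 147.30 + 145.91 + 147.09) / 9 = 146.3556
Moving ranges: 0.94, 1.02, 0.89, 0.41, 0.29, 1.38, 1.39, 1.18; M̄R̄ = 7.5000 / 8 = 0.9375
LCL = X̄ − 3·M̄R̄/d₂ = 146.3556 − 3 × 0.9375 / 1.128 = 143.8622

143.862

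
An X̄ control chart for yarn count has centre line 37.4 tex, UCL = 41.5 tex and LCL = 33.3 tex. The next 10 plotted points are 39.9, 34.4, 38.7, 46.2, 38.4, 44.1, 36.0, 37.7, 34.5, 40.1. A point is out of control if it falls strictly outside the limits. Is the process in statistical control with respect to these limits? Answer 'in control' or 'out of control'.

out of control

Compare each point to [33.3, 41.5]: sample 4 = 46.2 > UCL; sample 6 = 44.1 > UCL.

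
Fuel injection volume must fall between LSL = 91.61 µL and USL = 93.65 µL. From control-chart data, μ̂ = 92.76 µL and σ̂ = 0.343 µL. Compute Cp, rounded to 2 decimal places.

Cp = (USL − LSL) / (6σ̂) = (93.65 − 91.61) / (6 × 0.343) = 2.0400 / 2.0580 = 0.9913

0.99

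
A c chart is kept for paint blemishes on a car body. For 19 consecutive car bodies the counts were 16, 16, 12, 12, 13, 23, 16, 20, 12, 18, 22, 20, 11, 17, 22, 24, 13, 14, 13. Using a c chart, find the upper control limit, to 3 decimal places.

c̄ = (16 + 16 + 12 + 12 + 13 + 23 + 16 + 20 + 12 + 18 + 22 + 20 + 11 + 17 + 22 + 24 + 13 + 14 + 13) / 19 = 314 / 19 = 16.5263
UCL = c̄ + 3√c̄ = 16.5263 + 3 × √16.5263 = 16.5263 + 3 × 4.0653 = 28.7221

28.722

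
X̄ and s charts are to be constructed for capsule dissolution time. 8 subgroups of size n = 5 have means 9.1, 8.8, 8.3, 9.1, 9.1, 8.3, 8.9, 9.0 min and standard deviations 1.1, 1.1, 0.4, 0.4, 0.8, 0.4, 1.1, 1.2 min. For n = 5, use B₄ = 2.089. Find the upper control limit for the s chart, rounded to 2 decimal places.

1.70

s̄ = (1.1 + 1.1 + 0.4 + 0.4 + 0.8 + 0.4 + 1.1 + 1.2) / 8 = 0.8125
UCL_s = B₄·s̄ = 2.089 × 0.8125 = 1.6973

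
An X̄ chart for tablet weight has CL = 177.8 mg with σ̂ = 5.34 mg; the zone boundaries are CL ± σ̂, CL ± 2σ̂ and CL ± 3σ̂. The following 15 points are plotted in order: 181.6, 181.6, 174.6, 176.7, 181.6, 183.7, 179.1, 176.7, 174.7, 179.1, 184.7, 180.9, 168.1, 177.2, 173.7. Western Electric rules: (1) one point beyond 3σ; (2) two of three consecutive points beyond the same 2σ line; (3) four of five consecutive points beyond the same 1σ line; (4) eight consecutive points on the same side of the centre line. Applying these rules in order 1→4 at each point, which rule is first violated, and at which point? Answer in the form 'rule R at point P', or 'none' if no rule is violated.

none

Zone of each point (C = within 1σ̂, B = 1σ̂–2σ̂, A = 2σ̂–3σ̂, * = beyond 3σ̂; sign = side of CL): 1:+C, 2:+C, 3:-C, 4:-C, 5:+C, 6:+B, 7:+C, 8:-C, 9:-C, 10:+C, 11:+B, 12:+C, 13:-B, 14:-C, 15:-C
No rule fires across all 15 points.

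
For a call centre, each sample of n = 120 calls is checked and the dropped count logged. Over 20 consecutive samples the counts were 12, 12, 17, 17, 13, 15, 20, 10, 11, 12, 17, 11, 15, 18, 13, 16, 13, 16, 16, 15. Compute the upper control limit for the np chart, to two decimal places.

p̄ = Σdᵢ / (k·n) = 289 / (20 × 120) = 0.12042
UCL = np̄ + 3·√(np̄(1−p̄)) = 14.4500 + 3 × √(14.4500×0.87958) = 14.4500 + 3 × 3.5651 = 25.1453

25.15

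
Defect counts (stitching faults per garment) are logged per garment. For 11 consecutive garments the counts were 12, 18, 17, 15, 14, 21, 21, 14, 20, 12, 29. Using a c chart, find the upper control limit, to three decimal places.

c̄ = (12 + 18 + 17 + 15 + 14 + 21 + 21 + 14 + 20 + 12 + 29) / 11 = 193 / 11 = 17.5455
UCL = c̄ + 3√c̄ = 17.5455 + 3 × √17.5455 = 17.5455 + 3 × 4.1887 = 30.1116

30.112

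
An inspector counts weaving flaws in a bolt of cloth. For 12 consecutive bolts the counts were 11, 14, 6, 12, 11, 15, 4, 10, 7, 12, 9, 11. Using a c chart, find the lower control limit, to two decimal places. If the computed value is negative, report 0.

c̄ = (11 + 14 + 6 + 12 + 11 + 15 + 4 + 10 + 7 + 12 + 9 + 11) / 12 = 122 / 12 = 10.1667
LCL = c̄ − 3√c̄ = 10.1667 − 3 × 3.1885 = 0.6011

0.60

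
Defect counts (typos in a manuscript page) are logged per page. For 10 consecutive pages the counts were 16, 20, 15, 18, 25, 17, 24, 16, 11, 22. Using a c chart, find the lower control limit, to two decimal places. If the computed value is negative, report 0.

c̄ = (16 + 20 + 15 + 18 + 25 + 17 + 24 + 16 + 11 + 22) / 10 = 184 / 10 = 18.4000
LCL = c̄ − 3√c̄ = 18.4000 − 3 × 4.2895 = 5.5314

5.53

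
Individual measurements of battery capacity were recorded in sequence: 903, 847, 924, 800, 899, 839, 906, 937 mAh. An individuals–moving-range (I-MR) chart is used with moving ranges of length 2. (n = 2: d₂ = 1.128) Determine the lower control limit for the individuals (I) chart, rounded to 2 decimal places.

X̄ = (903 + 847 + 924 + 800 + 899 + 839 + 906 + 937) / 8 = 881.8750
Moving ranges: 56, 77, 124, 99, 60, 67, 31; M̄R̄ = 514.0000 / 7 = 73.4286
LCL = X̄ − 3·M̄R̄/d₂ = 881.8750 − 3 × 73.4286 / 1.128 = 686.5862

686.59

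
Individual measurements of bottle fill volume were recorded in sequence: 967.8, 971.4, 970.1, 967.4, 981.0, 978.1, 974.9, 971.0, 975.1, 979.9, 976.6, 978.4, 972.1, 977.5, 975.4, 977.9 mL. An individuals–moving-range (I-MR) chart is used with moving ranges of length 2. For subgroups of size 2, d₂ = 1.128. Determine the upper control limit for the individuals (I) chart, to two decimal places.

985.57

X̄ = (967.8 + 971.4 + 970.1 + 967.4 + 981.0 + 978.1 + 974.9 + 971.0 + 975.1 + 979.9 + 976.6 + 978.4 + 972.1 + 977.5 + 975.4 + 977.9) / 16 = 974.6625
Moving ranges: 3.6, 1.3, 2.7, 13.6, 2.9, 3.2, 3.9, 4.1, 4.8, 3.3, 1.8, 6.3, 5.4, 2.1, 2.5; M̄R̄ = 61.5000 / 15 = 4.1000
UCL = X̄ + 3·M̄R̄/d₂ = 974.6625 + 3 × 4.1000 / 1.128 = 985.5668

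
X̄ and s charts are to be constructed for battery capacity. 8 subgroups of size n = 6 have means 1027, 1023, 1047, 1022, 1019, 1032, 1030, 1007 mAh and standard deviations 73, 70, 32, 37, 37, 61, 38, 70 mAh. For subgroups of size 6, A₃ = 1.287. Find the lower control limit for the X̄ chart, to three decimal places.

X̄̄ = (1027 + 1023 + 1047 + 1022 + 1019 + 1032 + 1030 + 1007) / 8 = 1025.8750
s̄ = (73 + 70 + 32 + 37 + 37 + 61 + 38 + 70) / 8 = 52.2500
LCL = X̄̄ − A₃·s̄ = 1025.8750 − 1.287 × 52.2500 = 958.6292

958.629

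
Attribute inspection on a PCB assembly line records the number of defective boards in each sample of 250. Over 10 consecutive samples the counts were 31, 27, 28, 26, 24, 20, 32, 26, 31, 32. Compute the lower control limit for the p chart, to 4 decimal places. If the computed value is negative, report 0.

p̄ = Σdᵢ / (k·n) = 277 / (10 × 250) = 0.11080
LCL = p̄ − 3·√(p̄(1−p̄)/n) = 0.11080 − 3 × 0.01985 = 0.05124

0.0512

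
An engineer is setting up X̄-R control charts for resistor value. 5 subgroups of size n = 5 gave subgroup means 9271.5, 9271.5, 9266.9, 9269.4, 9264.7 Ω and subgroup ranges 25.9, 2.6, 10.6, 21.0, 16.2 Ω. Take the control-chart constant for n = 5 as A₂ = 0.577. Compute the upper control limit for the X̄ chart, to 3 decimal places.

9277.605

X̄̄ = (9271.5 + 9271.5 + 9266.9 + 9269.4 + 9264.7) / 5 = 46344.0000 / 5 = 9268.8000
R̄ = (25.9 + 2.6 + 10.6 + 21.0 + 16.2) / 5 = 76.3000 / 5 = 15.2600
UCL = X̄̄ + A₂·R̄ = 9268.8000 + 0.577 × 15.2600 = 9277.6050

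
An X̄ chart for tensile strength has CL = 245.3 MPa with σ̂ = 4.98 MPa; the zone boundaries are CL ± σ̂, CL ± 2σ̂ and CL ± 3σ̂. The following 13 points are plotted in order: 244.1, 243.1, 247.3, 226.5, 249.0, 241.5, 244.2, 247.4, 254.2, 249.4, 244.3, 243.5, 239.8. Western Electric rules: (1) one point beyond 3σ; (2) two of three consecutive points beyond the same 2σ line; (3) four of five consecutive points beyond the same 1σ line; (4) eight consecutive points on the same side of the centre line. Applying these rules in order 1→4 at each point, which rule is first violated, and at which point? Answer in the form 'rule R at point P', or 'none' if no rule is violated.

Zone of each point (C = within 1σ̂, B = 1σ̂–2σ̂, A = 2σ̂–3σ̂, * = beyond 3σ̂; sign = side of CL): 1:-C, 2:-C, 3:+C, 4:-*, 5:+C, 6:-C, 7:-C, 8:+C, 9:+B, 10:+C, 11:-C, 12:-C, 13:-B
Rule 1 (one point beyond the 3σ limits) is satisfied at point 4.

rule 1 at point 4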